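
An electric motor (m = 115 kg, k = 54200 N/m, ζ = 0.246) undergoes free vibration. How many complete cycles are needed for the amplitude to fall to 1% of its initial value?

Logarithmic decrement δ = 2πζ/√(1 − ζ²) = 2π × 0.2460/√(1 − 0.0605) = 1.595.
x_n/x₀ = e^(−nδ) ≤ 0.01; take ln: n ≥ ln(1/0.01)/δ = 4.605/1.595 = 2.888.
So 3 complete cycles are required.

3 cycles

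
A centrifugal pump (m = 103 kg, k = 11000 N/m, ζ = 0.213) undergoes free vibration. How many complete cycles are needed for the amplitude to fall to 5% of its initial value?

3 cycles

Logarithmic decrement δ = 2πζ/√(1 − ζ²) = 2π × 0.2130/√(1 − 0.0454) = 1.370.
x_n/x₀ = e^(−nδ) ≤ 0.05; take ln: n ≥ ln(1/0.05)/δ = 2.996/1.370 = 2.187.
So 3 complete cycles are required.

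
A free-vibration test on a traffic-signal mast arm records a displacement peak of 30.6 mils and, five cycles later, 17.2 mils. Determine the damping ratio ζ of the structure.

0.0183

Logarithmic decrement δ = (1/n)·ln(x₀/x_n) = (1/5)·ln(30.6/17.2) = (1/5)·ln(1.779) = 0.1152.
ζ = δ/√(4π² + δ²) = 0.1152/√(39.48 + 0.0133) = 0.1152/6.284 = 0.01833.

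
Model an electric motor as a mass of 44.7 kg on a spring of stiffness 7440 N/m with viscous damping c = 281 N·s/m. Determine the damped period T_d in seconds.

ω_n = √(k/m) = √(7440/44.7) = 12.90 rad/s.
Critical damping c_c = 2√(k·m) = 2√(7440 × 44.7) = 1153 N·s/m, so ζ = c/c_c = 281/1153 = 0.2436.
ω_d = ω_n√(1 − ζ²) = 12.90 × √(1 − 0.0594) = 12.51 rad/s.
T_d = 2π/ω_d = 0.5022 s.

0.502 s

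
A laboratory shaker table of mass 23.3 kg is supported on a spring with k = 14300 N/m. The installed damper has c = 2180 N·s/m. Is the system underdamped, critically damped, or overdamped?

overdamped

c_c = 2√(k·m) = 1154 N·s/m; ζ = c/c_c = 2180/1154 = 1.89.
Since ζ > 1 the system is overdamped.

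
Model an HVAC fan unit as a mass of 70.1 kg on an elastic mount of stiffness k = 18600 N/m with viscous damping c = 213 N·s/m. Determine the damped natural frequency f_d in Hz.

2.58 Hz

ω_n = √(k/m) = √(18600/70.1) = 16.29 rad/s.
Critical damping c_c = 2√(k·m) = 2√(18600 × 70.1) = 2284 N·s/m, so ζ = c/c_c = 213/2284 = 0.09327.
ω_d = ω_n√(1 − ζ²) = 16.29 × √(1 − 0.00870) = 16.22 rad/s.
f_d = ω_d/(2π) = 2.581 Hz.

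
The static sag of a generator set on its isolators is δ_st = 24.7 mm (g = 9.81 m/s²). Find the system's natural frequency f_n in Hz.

3.17 Hz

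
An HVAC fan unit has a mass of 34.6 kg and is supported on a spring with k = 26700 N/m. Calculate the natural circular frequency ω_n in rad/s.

27.8 rad/s

ω_n = √(k/m) = √(26700/34.6) = √771.7 = 27.78 rad/s.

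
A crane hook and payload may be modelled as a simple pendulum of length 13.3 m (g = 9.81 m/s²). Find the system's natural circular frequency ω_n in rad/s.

For a simple pendulum ω_n = √(g/L) = √(9.81/13.3) = √0.7376 = 0.8588 rad/s.

0.859 rad/s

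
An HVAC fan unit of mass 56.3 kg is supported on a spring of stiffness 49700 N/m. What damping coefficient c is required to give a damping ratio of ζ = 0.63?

c_c = 2√(k·m) = 2√(49700 × 56.3) = 3346 N·s/m.
c = ζ·c_c = 0.63 × 3346 = 2108 N·s/m.

2110 N·s/m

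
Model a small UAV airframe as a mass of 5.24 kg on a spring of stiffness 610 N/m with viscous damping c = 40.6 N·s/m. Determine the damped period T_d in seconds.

0.624 s

ω_n = √(k/m) = √(610.0/5.24) = 10.79 rad/s.
Critical damping c_c = 2√(k·m) = 2√(610.0 × 5.24) = 113.1 N·s/m, so ζ = c/c_c = 40.6/113.1 = 0.3591.
ω_d = ω_n√(1 − ζ²) = 10.79 × √(1 − 0.129) = 10.07 rad/s.
T_d = 2π/ω_d = 0.6240 s.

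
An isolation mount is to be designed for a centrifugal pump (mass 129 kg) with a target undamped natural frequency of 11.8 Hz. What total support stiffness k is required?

ω_n = 2πf_n = 2π × 11.8 = 74.14 rad/s.
k = m·ω_n² = 129 × 74.14² = 129 × 5497 = 709100 N/m.

709000 N/m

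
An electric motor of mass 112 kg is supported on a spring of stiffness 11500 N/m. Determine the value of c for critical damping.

2270 N·s/m

c_c = 2√(k·m) = 2√(11500 × 112) = 2 × 1135 = 2270 N·s/m.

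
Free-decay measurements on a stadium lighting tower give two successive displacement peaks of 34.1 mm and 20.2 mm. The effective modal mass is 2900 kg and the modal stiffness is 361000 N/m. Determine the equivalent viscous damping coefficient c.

Logarithmic decrement δ = (1/n)·ln(x₀/x_n) = (1/1)·ln(34.1/20.2) = (1/1)·ln(1.688) = 0.5236.
ζ = δ/√(4π² + δ²) = 0.5236/√(39.48 + 0.274) = 0.5236/6.305 = 0.08305.
c = ζ · 2√(km) = 0.08305 × 2√(361000 × 2900) = 0.08305 × 64710 = 5374 N·s/m.

5370 N·s/m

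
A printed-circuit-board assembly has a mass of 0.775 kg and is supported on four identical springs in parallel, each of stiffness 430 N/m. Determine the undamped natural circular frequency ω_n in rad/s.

47.1 rad/s

Parallel springs add: k_eq = 4 × 430 = 1720 N/m.
ω_n = √(k_eq/m) = √(1720/0.775) = √2219 = 47.11 rad/s.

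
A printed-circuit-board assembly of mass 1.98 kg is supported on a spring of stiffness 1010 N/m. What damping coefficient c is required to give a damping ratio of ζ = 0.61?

54.6 N·s/m

c_c = 2√(k·m) = 2√(1010 × 1.98) = 89.44 N·s/m.
c = ζ·c_c = 0.61 × 89.44 = 54.56 N·s/m.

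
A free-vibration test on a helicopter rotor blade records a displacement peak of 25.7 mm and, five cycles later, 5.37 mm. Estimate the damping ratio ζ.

Logarithmic decrement δ = (1/n)·ln(x₀/x_n) = (1/5)·ln(25.7/5.37) = (1/5)·ln(4.786) = 0.3131.
ζ = δ/√(4π² + δ²) = 0.3131/√(39.48 + 0.0981) = 0.3131/6.291 = 0.04977.

0.0498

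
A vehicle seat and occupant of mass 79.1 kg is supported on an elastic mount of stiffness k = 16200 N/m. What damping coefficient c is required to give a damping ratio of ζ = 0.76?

1720 N·s/m

c_c = 2√(k·m) = 2√(16200 × 79.1) = 2264 N·s/m.
c = ζ·c_c = 0.76 × 2264 = 1721 N·s/m.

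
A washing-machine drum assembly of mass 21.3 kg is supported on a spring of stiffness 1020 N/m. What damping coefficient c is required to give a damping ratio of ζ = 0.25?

c_c = 2√(k·m) = 2√(1020 × 21.3) = 294.8 N·s/m.
c = ζ·c_c = 0.25 × 294.8 = 73.70 N·s/m.

73.7 N·s/m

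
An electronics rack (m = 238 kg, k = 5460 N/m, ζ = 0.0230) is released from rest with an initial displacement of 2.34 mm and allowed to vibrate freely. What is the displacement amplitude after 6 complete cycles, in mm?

Logarithmic decrement δ = 2πζ/√(1 − ζ²) = 2π × 0.02300/√(1 − 0.000529) = 0.1446.
After n cycles, x_n/x₀ = e^(−nδ), so x_6 = 2.34 × e^(−6 × 0.1446) = 2.34 × 0.4201 = 0.9830 mm.

0.983 mm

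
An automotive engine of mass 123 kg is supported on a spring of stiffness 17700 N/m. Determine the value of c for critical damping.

c_c = 2√(k·m) = 2√(17700 × 123) = 2 × 1475 = 2951 N·s/m.

2950 N·s/m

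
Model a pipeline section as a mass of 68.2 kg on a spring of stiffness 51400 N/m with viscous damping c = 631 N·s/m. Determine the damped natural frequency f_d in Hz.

4.31 Hz

ω_n = √(k/m) = √(51400/68.2) = 27.45 rad/s.
Critical damping c_c = 2√(k·m) = 2√(51400 × 68.2) = 3745 N·s/m, so ζ = c/c_c = 631/3745 = 0.1685.
ω_d = ω_n√(1 − ζ²) = 27.45 × √(1 − 0.0284) = 27.06 rad/s.
f_d = ω_d/(2π) = 4.307 Hz.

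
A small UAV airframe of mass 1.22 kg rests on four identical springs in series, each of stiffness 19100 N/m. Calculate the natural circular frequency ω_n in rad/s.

Series springs: 1/k_eq = 4/19100, so k_eq = 19100/4 = 4775 N/m.
ω_n = √(k_eq/m) = √(4775/1.22) = √3914 = 62.56 rad/s.

62.6 rad/s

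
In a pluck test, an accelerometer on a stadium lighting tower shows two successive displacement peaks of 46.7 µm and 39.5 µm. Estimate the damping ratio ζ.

Logarithmic decrement δ = (1/n)·ln(x₀/x_n) = (1/1)·ln(46.7/39.5) = (1/1)·ln(1.182) = 0.1674.
ζ = δ/√(4π² + δ²) = 0.1674/√(39.48 + 0.0280) = 0.1674/6.285 = 0.02664.

0.0266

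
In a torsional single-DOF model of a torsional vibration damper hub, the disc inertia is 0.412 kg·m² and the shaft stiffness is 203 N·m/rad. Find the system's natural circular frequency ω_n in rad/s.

ω_n = √(k_t/J) = √(203/0.412) = √492.7 = 22.20 rad/s.

22.2 rad/s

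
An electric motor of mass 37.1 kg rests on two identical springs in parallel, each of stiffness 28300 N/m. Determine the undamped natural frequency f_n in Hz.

Parallel springs add: k_eq = 2 × 28300 = 56600 N/m.
ω_n = √(k_eq/m) = √(56600/37.1) = √1526 = 39.06 rad/s.
f_n = ω_n/(2π) = 39.06/6.283 = 6.216 Hz.

6.22 Hz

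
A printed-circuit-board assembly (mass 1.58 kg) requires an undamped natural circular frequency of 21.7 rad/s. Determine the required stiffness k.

k = m·ω_n² = 1.58 × 21.70² = 1.58 × 470.9 = 744.0 N/m.

744 N/m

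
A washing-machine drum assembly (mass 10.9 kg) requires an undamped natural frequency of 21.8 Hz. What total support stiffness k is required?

205000 N/m

ω_n = 2πf_n = 2π × 21.8 = 137.0 rad/s.
k = m·ω_n² = 10.9 × 137.0² = 10.9 × 18760 = 204500 N/m.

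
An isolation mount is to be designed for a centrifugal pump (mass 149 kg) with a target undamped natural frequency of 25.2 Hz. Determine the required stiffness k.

ω_n = 2πf_n = 2π × 25.2 = 158.3 rad/s.
k = m·ω_n² = 149 × 158.3² = 149 × 25070 = 3735000 N/m.

3740000 N/m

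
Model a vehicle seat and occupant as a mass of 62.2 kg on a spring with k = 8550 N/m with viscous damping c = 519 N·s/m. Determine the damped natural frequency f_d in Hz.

1.74 Hz

ω_n = √(k/m) = √(8550/62.2) = 11.72 rad/s.
Critical damping c_c = 2√(k·m) = 2√(8550 × 62.2) = 1459 N·s/m, so ζ = c/c_c = 519/1459 = 0.3558.
ω_d = ω_n√(1 − ζ²) = 11.72 × √(1 − 0.127) = 10.96 rad/s.
f_d = ω_d/(2π) = 1.744 Hz.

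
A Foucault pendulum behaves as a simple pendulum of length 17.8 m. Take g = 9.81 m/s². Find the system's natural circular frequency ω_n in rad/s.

0.742 rad/s

For a simple pendulum ω_n = √(g/L) = √(9.81/17.8) = √0.5511 = 0.7424 rad/s.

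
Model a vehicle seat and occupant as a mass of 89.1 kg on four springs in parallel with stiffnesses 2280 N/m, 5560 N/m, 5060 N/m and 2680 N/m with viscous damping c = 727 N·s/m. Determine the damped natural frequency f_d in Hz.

Parallel springs add: k_eq = 2280 + 5560 + 5060 + 2680 = 15580 N/m.
ω_n = √(k_eq/m) = √(15580/89.1) = 13.22 rad/s.
Critical damping c_c = 2√(k_eq·m) = 2√(15580 × 89.1) = 2356 N·s/m, so ζ = c/c_c = 727/2356 = 0.3085.
ω_d = ω_n√(1 − ζ²) = 13.22 × √(1 − 0.0952) = 12.58 rad/s.
f_d = ω_d/(2π) = 2.002 Hz.

2.00 Hz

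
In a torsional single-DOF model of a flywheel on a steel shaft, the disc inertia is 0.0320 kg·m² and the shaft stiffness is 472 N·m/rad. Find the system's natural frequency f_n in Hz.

19.3 Hz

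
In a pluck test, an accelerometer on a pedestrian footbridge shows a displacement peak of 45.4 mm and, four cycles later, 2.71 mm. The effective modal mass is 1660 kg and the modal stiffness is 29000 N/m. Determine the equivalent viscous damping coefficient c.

1550 N·s/m

Logarithmic decrement δ = (1/n)·ln(x₀/x_n) = (1/4)·ln(45.4/2.71) = (1/4)·ln(16.75) = 0.7046.
ζ = δ/√(4π² + δ²) = 0.7046/√(39.48 + 0.497) = 0.7046/6.323 = 0.1114.
c = ζ · 2√(km) = 0.1114 × 2√(29000 × 1660) = 0.1114 × 13880 = 1547 N·s/m.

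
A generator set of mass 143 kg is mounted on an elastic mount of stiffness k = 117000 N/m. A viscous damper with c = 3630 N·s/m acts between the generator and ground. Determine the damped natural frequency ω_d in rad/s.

25.6 rad/s

ω_n = √(k/m) = √(117000/143) = 28.60 rad/s.
Critical damping c_c = 2√(k·m) = 2√(117000 × 143) = 8181 N·s/m, so ζ = c/c_c = 3630/8181 = 0.4437.
ω_d = ω_n√(1 − ζ²) = 28.60 × √(1 − 0.197) = 25.63 rad/s.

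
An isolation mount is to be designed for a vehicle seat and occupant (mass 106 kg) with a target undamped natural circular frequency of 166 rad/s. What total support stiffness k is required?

k = m·ω_n² = 106 × 166.0² = 106 × 27560 = 2921000 N/m.

2920000 N/m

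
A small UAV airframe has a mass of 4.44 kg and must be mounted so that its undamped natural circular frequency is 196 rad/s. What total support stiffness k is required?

171000 N/m

k = m·ω_n² = 4.44 × 196.0² = 4.44 × 38420 = 170600 N/m.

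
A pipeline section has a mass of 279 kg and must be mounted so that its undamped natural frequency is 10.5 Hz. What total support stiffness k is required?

ω_n = 2πf_n = 2π × 10.5 = 65.97 rad/s.
k = m·ω_n² = 279 × 65.97² = 279 × 4352 = 1214000 N/m.

1210000 N/m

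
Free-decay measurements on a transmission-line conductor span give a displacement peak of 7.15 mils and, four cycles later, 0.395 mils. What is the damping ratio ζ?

Logarithmic decrement δ = (1/n)·ln(x₀/x_n) = (1/4)·ln(7.15/0.395) = (1/4)·ln(18.10) = 0.7240.
ζ = δ/√(4π² + δ²) = 0.7240/√(39.48 + 0.524) = 0.7240/6.325 = 0.1145.

0.114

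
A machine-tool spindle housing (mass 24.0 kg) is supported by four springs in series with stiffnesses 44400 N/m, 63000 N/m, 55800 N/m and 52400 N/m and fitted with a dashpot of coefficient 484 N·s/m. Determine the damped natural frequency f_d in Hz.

Series springs: 1/k_eq = 1/44400 + 1/63000 + 1/55800 + 1/52400 = 7.540×10^-5, so k_eq = 13260 N/m.
ω_n = √(k_eq/m) = √(13260/24.0) = 23.51 rad/s.
Critical damping c_c = 2√(k_eq·m) = 2√(13260 × 24.0) = 1128 N·s/m, so ζ = c/c_c = 484/1128 = 0.4289.
ω_d = ω_n√(1 − ζ²) = 23.51 × √(1 − 0.184) = 21.24 rad/s.
f_d = ω_d/(2π) = 3.380 Hz.

3.38 Hz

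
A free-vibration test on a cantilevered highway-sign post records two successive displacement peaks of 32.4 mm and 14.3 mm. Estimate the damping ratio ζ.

0.129

Logarithmic decrement δ = (1/n)·ln(x₀/x_n) = (1/1)·ln(32.4/14.3) = (1/1)·ln(2.266) = 0.8179.
ζ = δ/√(4π² + δ²) = 0.8179/√(39.48 + 0.669) = 0.8179/6.336 = 0.1291.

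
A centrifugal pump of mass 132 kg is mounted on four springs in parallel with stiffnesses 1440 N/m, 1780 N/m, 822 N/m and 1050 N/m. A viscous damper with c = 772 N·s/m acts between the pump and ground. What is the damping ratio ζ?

0.471

Parallel springs add: k_eq = 1440 + 1780 + 822 + 1050 = 5092 N/m.
ω_n = √(k_eq/m) = √(5092/132) = 6.211 rad/s.
Critical damping c_c = 2√(k_eq·m) = 2√(5092 × 132) = 1640 N·s/m, so ζ = c/c_c = 772/1640 = 0.4708.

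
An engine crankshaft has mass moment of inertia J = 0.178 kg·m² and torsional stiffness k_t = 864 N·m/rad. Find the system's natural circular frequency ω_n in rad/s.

69.7 rad/s

ω_n = √(k_t/J) = √(864/0.178) = √4854 = 69.67 rad/s.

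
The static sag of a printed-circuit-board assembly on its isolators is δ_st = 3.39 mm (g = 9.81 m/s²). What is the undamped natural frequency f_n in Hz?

8.56 Hz

ω_n = √(g/δ_st) = √(9.81/0.00339) = √2894 = 53.79 rad/s.
f_n = ω_n/(2π) = 53.79/6.283 = 8.562 Hz.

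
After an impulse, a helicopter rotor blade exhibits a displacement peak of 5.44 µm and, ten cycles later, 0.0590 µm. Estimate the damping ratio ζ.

0.0718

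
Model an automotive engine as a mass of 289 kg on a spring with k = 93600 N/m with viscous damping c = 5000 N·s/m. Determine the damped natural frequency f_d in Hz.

ω_n = √(k/m) = √(93600/289) = 18.00 rad/s.
Critical damping c_c = 2√(k·m) = 2√(93600 × 289) = 10400 N·s/m, so ζ = c/c_c = 5000/10400 = 0.4807.
ω_d = ω_n√(1 − ζ²) = 18.00 × √(1 − 0.231) = 15.78 rad/s.
f_d = ω_d/(2π) = 2.512 Hz.

2.51 Hz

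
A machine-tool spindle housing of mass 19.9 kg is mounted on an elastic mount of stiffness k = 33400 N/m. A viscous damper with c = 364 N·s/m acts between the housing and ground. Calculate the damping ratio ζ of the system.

0.223

ω_n = √(k/m) = √(33400/19.9) = 40.97 rad/s.
Critical damping c_c = 2√(k·m) = 2√(33400 × 19.9) = 1631 N·s/m, so ζ = c/c_c = 364/1631 = 0.2232.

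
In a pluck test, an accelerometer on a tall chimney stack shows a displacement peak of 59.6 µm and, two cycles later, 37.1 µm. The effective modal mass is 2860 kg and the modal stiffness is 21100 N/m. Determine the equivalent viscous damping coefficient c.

Logarithmic decrement δ = (1/n)·ln(x₀/x_n) = (1/2)·ln(59.6/37.1) = (1/2)·ln(1.606) = 0.2370.
ζ = δ/√(4π² + δ²) = 0.2370/√(39.48 + 0.0562) = 0.2370/6.288 = 0.03770.
c = ζ · 2√(km) = 0.03770 × 2√(21100 × 2860) = 0.03770 × 15540 = 585.7 N·s/m.

586 N·s/m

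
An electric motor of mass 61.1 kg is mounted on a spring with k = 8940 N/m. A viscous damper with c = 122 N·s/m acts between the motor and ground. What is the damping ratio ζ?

0.0825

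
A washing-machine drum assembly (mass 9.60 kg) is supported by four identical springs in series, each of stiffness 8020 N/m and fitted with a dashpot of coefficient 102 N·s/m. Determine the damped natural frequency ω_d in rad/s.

Series springs: 1/k_eq = 4/8020, so k_eq = 8020/4 = 2005 N/m.
ω_n = √(k_eq/m) = √(2005/9.60) = 14.45 rad/s.
Critical damping c_c = 2√(k_eq·m) = 2√(2005 × 9.60) = 277.5 N·s/m, so ζ = c/c_c = 102/277.5 = 0.3676.
ω_d = ω_n√(1 − ζ²) = 14.45 × √(1 − 0.135) = 13.44 rad/s.

13.4 rad/s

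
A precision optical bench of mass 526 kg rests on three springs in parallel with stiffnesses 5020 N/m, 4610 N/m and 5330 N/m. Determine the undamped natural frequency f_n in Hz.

Parallel springs add: k_eq = 5020 + 4610 + 5330 = 14960 N/m.
ω_n = √(k_eq/m) = √(14960/526) = √28.44 = 5.333 rad/s.
f_n = ω_n/(2π) = 5.333/6.283 = 0.8488 Hz.

0.849 Hz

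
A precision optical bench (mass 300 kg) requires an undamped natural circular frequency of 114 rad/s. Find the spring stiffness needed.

3900000 N/m

k = m·ω_n² = 300 × 114.0² = 300 × 13000 = 3899000 N/m.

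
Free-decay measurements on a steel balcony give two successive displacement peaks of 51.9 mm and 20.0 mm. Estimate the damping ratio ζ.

Logarithmic decrement δ = (1/n)·ln(x₀/x_n) = (1/1)·ln(51.9/20.0) = (1/1)·ln(2.595) = 0.9536.
ζ = δ/√(4π² + δ²) = 0.9536/√(39.48 + 0.909) = 0.9536/6.355 = 0.1500.

0.150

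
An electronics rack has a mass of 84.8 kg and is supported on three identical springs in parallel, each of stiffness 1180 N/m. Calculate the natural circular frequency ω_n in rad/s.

Parallel springs add: k_eq = 3 × 1180 = 3540 N/m.
ω_n = √(k_eq/m) = √(3540/84.8) = √41.75 = 6.461 rad/s.

6.46 rad/s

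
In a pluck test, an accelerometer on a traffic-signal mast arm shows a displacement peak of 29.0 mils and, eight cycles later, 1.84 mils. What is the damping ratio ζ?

0.0548

Logarithmic decrement δ = (1/n)·ln(x₀/x_n) = (1/8)·ln(29.0/1.84) = (1/8)·ln(15.76) = 0.3447.
ζ = δ/√(4π² + δ²) = 0.3447/√(39.48 + 0.119) = 0.3447/6.293 = 0.05478.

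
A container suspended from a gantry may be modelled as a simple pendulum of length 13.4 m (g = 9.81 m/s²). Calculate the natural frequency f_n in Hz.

For a simple pendulum ω_n = √(g/L) = √(9.81/13.4) = √0.7321 = 0.8556 rad/s.
f_n = ω_n/(2π) = 0.8556/6.283 = 0.1362 Hz.

0.136 Hz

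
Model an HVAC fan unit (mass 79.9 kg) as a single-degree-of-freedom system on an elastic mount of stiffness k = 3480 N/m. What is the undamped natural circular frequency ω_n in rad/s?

6.60 rad/s

ω_n = √(k/m) = √(3480/79.9) = √43.55 = 6.600 rad/s.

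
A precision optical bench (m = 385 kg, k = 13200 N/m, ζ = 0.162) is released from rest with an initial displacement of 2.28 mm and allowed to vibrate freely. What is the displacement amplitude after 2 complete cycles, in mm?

Logarithmic decrement δ = 2πζ/√(1 − ζ²) = 2π × 0.1620/√(1 − 0.0262) = 1.032.
After n cycles, x_n/x₀ = e^(−nδ), so x_2 = 2.28 × e^(−2 × 1.032) = 2.28 × 0.1271 = 0.2897 mm.

0.290 mm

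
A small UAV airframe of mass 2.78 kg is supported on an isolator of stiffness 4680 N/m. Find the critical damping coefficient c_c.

c_c = 2√(k·m) = 2√(4680 × 2.78) = 2 × 114.1 = 228.1 N·s/m.

228 N·s/m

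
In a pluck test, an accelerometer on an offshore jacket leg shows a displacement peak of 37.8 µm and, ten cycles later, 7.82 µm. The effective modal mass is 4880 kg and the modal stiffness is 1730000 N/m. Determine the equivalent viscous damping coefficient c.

4610 N·s/m

Logarithmic decrement δ = (1/n)·ln(x₀/x_n) = (1/10)·ln(37.8/7.82) = (1/10)·ln(4.834) = 0.1576.
ζ = δ/√(4π² + δ²) = 0.1576/√(39.48 + 0.0248) = 0.1576/6.285 = 0.02507.
c = ζ · 2√(km) = 0.02507 × 2√(1730000 × 4880) = 0.02507 × 183800 = 4607 N·s/m.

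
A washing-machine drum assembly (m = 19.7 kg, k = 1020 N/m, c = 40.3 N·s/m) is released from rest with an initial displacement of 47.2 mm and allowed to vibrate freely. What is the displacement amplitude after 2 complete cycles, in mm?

ζ = c/(2√(km)) = 40.3/(2√(1020 × 19.7)) = 40.3/283.5 = 0.1421.
Logarithmic decrement δ = 2πζ/√(1 − ζ²) = 2π × 0.1421/√(1 − 0.0202) = 0.9023.
After n cycles, x_n/x₀ = e^(−nδ), so x_2 = 47.2 × e^(−2 × 0.9023) = 47.2 × 0.1645 = 7.766 mm.

7.77 mm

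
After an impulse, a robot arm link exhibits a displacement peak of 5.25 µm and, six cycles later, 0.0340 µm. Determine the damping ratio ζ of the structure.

Logarithmic decrement δ = (1/n)·ln(x₀/x_n) = (1/6)·ln(5.25/0.0340) = (1/6)·ln(154.4) = 0.8399.
ζ = δ/√(4π² + δ²) = 0.8399/√(39.48 + 0.705) = 0.8399/6.339 = 0.1325.

0.133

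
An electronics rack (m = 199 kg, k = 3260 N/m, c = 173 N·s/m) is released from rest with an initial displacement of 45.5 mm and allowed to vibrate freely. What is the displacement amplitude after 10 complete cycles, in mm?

ζ = c/(2√(km)) = 173/(2√(3260 × 199)) = 173/1611 = 0.1074.
Logarithmic decrement δ = 2πζ/√(1 − ζ²) = 2π × 0.1074/√(1 − 0.0115) = 0.6787.
After n cycles, x_n/x₀ = e^(−nδ), so x_10 = 45.5 × e^(−10 × 0.6787) = 45.5 × 0.001128 = 0.05134 mm.

0.0513 mm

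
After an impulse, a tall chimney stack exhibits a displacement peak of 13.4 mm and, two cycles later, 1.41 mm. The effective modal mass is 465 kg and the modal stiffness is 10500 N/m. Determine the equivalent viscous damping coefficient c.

Logarithmic decrement δ = (1/n)·ln(x₀/x_n) = (1/2)·ln(13.4/1.41) = (1/2)·ln(9.504) = 1.126.
ζ = δ/√(4π² + δ²) = 1.126/√(39.48 + 1.27) = 1.126/6.383 = 0.1764.
c = ζ · 2√(km) = 0.1764 × 2√(10500 × 465) = 0.1764 × 4419 = 779.4 N·s/m.

779 N·s/m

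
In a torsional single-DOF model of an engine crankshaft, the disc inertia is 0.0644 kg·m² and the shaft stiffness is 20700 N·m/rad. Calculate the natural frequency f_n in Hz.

ω_n = √(k_t/J) = √(20700/0.0644) = √321400 = 566.9 rad/s.
f_n = ω_n/(2π) = 566.9/6.283 = 90.23 Hz.

90.2 Hz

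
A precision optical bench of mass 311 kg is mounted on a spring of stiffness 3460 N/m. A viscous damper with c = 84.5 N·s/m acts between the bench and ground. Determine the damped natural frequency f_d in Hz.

0.530 Hz

ω_n = √(k/m) = √(3460/311) = 3.335 rad/s.
Critical damping c_c = 2√(k·m) = 2√(3460 × 311) = 2075 N·s/m, so ζ = c/c_c = 84.5/2075 = 0.04073.
ω_d = ω_n√(1 − ζ²) = 3.335 × √(1 − 0.00166) = 3.333 rad/s.
f_d = ω_d/(2π) = 0.5304 Hz.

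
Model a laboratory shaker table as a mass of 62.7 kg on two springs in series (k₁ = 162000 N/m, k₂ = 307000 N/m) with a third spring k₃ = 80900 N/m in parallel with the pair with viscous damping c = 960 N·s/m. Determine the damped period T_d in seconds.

Series pair: k_s = k₁k₂/(k₁+k₂) = (162000)(307000)/(162000 + 307000) = 106000 N/m. In parallel with k₃: k_eq = 106000 + 80900 = 186900 N/m.
ω_n = √(k_eq/m) = √(186900/62.7) = 54.60 rad/s.
Critical damping c_c = 2√(k_eq·m) = 2√(186900 × 62.7) = 6847 N·s/m, so ζ = c/c_c = 960/6847 = 0.1402.
ω_d = ω_n√(1 − ζ²) = 54.60 × √(1 − 0.0197) = 54.06 rad/s.
T_d = 2π/ω_d = 0.1162 s.

0.116 s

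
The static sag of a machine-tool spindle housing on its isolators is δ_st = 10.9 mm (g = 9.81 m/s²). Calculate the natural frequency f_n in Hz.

ω_n = √(g/δ_st) = √(9.81/0.0109) = √900.0 = 30.00 rad/s.
f_n = ω_n/(2π) = 30.00/6.283 = 4.775 Hz.

4.77 Hz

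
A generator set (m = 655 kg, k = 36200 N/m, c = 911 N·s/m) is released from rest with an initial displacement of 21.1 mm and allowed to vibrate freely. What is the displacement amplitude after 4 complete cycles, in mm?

1.99 mm

ζ = c/(2√(km)) = 911/(2√(36200 × 655)) = 911/9739 = 0.09354.
Logarithmic decrement δ = 2πζ/√(1 − ζ²) = 2π × 0.09354/√(1 − 0.00875) = 0.5903.
After n cycles, x_n/x₀ = e^(−nδ), so x_4 = 21.1 × e^(−4 × 0.5903) = 21.1 × 0.09429 = 1.990 mm.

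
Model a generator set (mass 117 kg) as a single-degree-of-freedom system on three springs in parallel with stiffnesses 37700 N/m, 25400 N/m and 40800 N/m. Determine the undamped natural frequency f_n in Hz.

4.74 Hz

Parallel springs add: k_eq = 37700 + 25400 + 40800 = 103900 N/m.
ω_n = √(k_eq/m) = √(103900/117) = √888.0 = 29.80 rad/s.
f_n = ω_n/(2π) = 29.80/6.283 = 4.743 Hz.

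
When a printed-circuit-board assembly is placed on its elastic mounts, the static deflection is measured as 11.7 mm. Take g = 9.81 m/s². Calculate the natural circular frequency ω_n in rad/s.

ω_n = √(g/δ_st) = √(9.81/0.0117) = √838.5 = 28.96 rad/s.

29.0 rad/s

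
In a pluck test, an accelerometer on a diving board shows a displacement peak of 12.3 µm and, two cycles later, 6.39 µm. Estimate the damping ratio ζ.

0.0520

Logarithmic decrement δ = (1/n)·ln(x₀/x_n) = (1/2)·ln(12.3/6.39) = (1/2)·ln(1.925) = 0.3274.
ζ = δ/√(4π² + δ²) = 0.3274/√(39.48 + 0.107) = 0.3274/6.292 = 0.05204.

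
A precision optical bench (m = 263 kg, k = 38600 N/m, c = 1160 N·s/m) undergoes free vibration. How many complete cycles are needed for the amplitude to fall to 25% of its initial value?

2 cycles

ζ = c/(2√(km)) = 1160/(2√(38600 × 263)) = 1160/6372 = 0.1820.
Logarithmic decrement δ = 2πζ/√(1 − ζ²) = 2π × 0.1820/√(1 − 0.0331) = 1.163.
x_n/x₀ = e^(−nδ) ≤ 0.25; take ln: n ≥ ln(1/0.25)/δ = 1.386/1.163 = 1.192.
So 2 complete cycles are required.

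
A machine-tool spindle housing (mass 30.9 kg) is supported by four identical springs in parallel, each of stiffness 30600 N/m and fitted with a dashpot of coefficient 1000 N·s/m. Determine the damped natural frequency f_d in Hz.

Parallel springs add: k_eq = 4 × 30600 = 122400 N/m.
ω_n = √(k_eq/m) = √(122400/30.9) = 62.94 rad/s.
Critical damping c_c = 2√(k_eq·m) = 2√(122400 × 30.9) = 3890 N·s/m, so ζ = c/c_c = 1000/3890 = 0.2571.
ω_d = ω_n√(1 − ζ²) = 62.94 × √(1 − 0.0661) = 60.82 rad/s.
f_d = ω_d/(2π) = 9.680 Hz.

9.68 Hz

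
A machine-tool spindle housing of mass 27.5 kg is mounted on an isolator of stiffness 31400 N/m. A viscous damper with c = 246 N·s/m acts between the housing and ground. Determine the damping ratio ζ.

0.132

ω_n = √(k/m) = √(31400/27.5) = 33.79 rad/s.
Critical damping c_c = 2√(k·m) = 2√(31400 × 27.5) = 1858 N·s/m, so ζ = c/c_c = 246/1858 = 0.1324.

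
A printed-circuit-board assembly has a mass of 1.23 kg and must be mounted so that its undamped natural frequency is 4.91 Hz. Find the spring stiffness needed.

1170 N/m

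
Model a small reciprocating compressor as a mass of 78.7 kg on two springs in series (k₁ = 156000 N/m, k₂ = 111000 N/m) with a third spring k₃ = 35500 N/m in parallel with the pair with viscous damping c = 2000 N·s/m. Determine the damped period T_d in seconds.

Series pair: k_s = k₁k₂/(k₁+k₂) = (156000)(111000)/(156000 + 111000) = 64850 N/m. In parallel with k₃: k_eq = 64850 + 35500 = 100400 N/m.
ω_n = √(k_eq/m) = √(100400/78.7) = 35.71 rad/s.
Critical damping c_c = 2√(k_eq·m) = 2√(100400 × 78.7) = 5621 N·s/m, so ζ = c/c_c = 2000/5621 = 0.3558.
ω_d = ω_n√(1 − ζ²) = 35.71 × √(1 − 0.127) = 33.37 rad/s.
T_d = 2π/ω_d = 0.1883 s.

0.188 s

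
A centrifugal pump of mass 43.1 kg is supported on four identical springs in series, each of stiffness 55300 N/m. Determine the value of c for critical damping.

Series springs: 1/k_eq = 4/55300, so k_eq = 55300/4 = 13820 N/m.
c_c = 2√(k_eq·m) = 2√(13820 × 43.1) = 2 × 771.9 = 1544 N·s/m.

1540 N·s/m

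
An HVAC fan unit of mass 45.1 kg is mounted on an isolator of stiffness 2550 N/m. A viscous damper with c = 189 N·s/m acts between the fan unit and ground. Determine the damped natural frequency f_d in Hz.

ω_n = √(k/m) = √(2550/45.1) = 7.519 rad/s.
Critical damping c_c = 2√(k·m) = 2√(2550 × 45.1) = 678.2 N·s/m, so ζ = c/c_c = 189/678.2 = 0.2787.
ω_d = ω_n√(1 − ζ²) = 7.519 × √(1 − 0.0777) = 7.222 rad/s.
f_d = ω_d/(2π) = 1.149 Hz.

1.15 Hz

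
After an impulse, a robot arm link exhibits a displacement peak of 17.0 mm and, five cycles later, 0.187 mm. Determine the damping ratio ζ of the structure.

Logarithmic decrement δ = (1/n)·ln(x₀/x_n) = (1/5)·ln(17.0/0.187) = (1/5)·ln(90.91) = 0.9020.
ζ = δ/√(4π² + δ²) = 0.9020/√(39.48 + 0.814) = 0.9020/6.348 = 0.1421.

0.142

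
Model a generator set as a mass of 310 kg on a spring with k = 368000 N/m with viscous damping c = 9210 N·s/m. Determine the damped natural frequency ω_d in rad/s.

ω_n = √(k/m) = √(368000/310) = 34.45 rad/s.
Critical damping c_c = 2√(k·m) = 2√(368000 × 310) = 21360 N·s/m, so ζ = c/c_c = 9210/21360 = 0.4311.
ω_d = ω_n√(1 − ζ²) = 34.45 × √(1 − 0.186) = 31.09 rad/s.

31.1 rad/s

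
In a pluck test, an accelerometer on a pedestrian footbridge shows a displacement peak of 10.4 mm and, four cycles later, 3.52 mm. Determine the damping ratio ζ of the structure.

Logarithmic decrement δ = (1/n)·ln(x₀/x_n) = (1/4)·ln(10.4/3.52) = (1/4)·ln(2.955) = 0.2708.
ζ = δ/√(4π² + δ²) = 0.2708/√(39.48 + 0.0734) = 0.2708/6.289 = 0.04306.

0.0431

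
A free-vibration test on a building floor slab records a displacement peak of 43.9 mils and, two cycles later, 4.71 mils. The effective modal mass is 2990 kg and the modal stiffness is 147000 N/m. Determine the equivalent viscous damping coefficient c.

Logarithmic decrement δ = (1/n)·ln(x₀/x_n) = (1/2)·ln(43.9/4.71) = (1/2)·ln(9.321) = 1.116.
ζ = δ/√(4π² + δ²) = 1.116/√(39.48 + 1.25) = 1.116/6.382 = 0.1749.
c = ζ · 2√(km) = 0.1749 × 2√(147000 × 2990) = 0.1749 × 41930 = 7333 N·s/m.

7330 N·s/m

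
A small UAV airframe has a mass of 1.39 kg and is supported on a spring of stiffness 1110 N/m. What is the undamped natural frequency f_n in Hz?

4.50 Hz

ω_n = √(k/m) = √(1110/1.39) = √798.6 = 28.26 rad/s.
f_n = ω_n/(2π) = 28.26/6.283 = 4.498 Hz.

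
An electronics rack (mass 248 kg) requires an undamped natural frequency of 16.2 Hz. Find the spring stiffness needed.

2570000 N/m

ω_n = 2πf_n = 2π × 16.2 = 101.8 rad/s.
k = m·ω_n² = 248 × 101.8² = 248 × 10360 = 2569000 N/m.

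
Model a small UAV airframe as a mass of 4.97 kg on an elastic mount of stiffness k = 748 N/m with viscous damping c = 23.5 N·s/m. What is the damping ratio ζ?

ω_n = √(k/m) = √(748.0/4.97) = 12.27 rad/s.
Critical damping c_c = 2√(k·m) = 2√(748.0 × 4.97) = 121.9 N·s/m, so ζ = c/c_c = 23.5/121.9 = 0.1927.

0.193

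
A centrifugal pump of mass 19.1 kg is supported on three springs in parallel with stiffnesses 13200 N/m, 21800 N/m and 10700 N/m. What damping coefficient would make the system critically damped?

1870 N·s/m

Parallel springs add: k_eq = 13200 + 21800 + 10700 = 45700 N/m.
c_c = 2√(k_eq·m) = 2√(45700 × 19.1) = 2 × 934.3 = 1869 N·s/m.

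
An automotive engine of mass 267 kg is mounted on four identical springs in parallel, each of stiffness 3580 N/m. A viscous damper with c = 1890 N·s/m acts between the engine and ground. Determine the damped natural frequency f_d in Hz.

1.02 Hz

Parallel springs add: k_eq = 4 × 3580 = 14320 N/m.
ω_n = √(k_eq/m) = √(14320/267) = 7.323 rad/s.
Critical damping c_c = 2√(k_eq·m) = 2√(14320 × 267) = 3911 N·s/m, so ζ = c/c_c = 1890/3911 = 0.4833.
ω_d = ω_n√(1 − ζ²) = 7.323 × √(1 − 0.234) = 6.411 rad/s.
f_d = ω_d/(2π) = 1.020 Hz.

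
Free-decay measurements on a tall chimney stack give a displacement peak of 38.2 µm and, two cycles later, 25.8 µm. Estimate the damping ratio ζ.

Logarithmic decrement δ = (1/n)·ln(x₀/x_n) = (1/2)·ln(38.2/25.8) = (1/2)·ln(1.481) = 0.1962.
ζ = δ/√(4π² + δ²) = 0.1962/√(39.48 + 0.0385) = 0.1962/6.286 = 0.03122.

0.0312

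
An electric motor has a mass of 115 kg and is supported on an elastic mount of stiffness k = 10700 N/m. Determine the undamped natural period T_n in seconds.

0.651 s

ω_n = √(k/m) = √(10700/115) = √93.04 = 9.646 rad/s.
T_n = 2π/ω_n = 6.283/9.646 = 0.6514 s.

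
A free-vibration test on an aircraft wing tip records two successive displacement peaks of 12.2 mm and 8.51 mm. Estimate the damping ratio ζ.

Logarithmic decrement δ = (1/n)·ln(x₀/x_n) = (1/1)·ln(12.2/8.51) = (1/1)·ln(1.434) = 0.3602.
ζ = δ/√(4π² + δ²) = 0.3602/√(39.48 + 0.130) = 0.3602/6.294 = 0.05723.

0.0572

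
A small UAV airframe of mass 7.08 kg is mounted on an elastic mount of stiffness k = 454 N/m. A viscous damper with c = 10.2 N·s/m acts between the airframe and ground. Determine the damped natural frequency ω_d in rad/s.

7.98 rad/s

ω_n = √(k/m) = √(454.0/7.08) = 8.008 rad/s.
Critical damping c_c = 2√(k·m) = 2√(454.0 × 7.08) = 113.4 N·s/m, so ζ = c/c_c = 10.2/113.4 = 0.08996.
ω_d = ω_n√(1 − ζ²) = 8.008 × √(1 − 0.00809) = 7.975 rad/s.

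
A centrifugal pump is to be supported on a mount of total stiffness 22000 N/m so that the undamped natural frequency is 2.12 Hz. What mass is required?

ω_n = 2πf_n = 2π × 2.12 = 13.32 rad/s.
m = k/ω_n² = 22000/13.32² = 22000/177.4 = 124.0 kg.

124 kg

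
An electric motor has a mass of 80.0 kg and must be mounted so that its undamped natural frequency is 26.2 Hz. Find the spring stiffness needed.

ω_n = 2πf_n = 2π × 26.2 = 164.6 rad/s.
k = m·ω_n² = 80.0 × 164.6² = 80.0 × 27100 = 2168000 N/m.

2170000 N/m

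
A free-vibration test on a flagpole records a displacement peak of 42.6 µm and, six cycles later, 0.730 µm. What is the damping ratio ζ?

0.107

Logarithmic decrement δ = (1/n)·ln(x₀/x_n) = (1/6)·ln(42.6/0.730) = (1/6)·ln(58.36) = 0.6778.
ζ = δ/√(4π² + δ²) = 0.6778/√(39.48 + 0.459) = 0.6778/6.320 = 0.1072.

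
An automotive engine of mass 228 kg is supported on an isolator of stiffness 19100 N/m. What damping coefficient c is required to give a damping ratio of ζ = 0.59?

2460 N·s/m

c_c = 2√(k·m) = 2√(19100 × 228) = 4174 N·s/m.
c = ζ·c_c = 0.59 × 4174 = 2462 N·s/m.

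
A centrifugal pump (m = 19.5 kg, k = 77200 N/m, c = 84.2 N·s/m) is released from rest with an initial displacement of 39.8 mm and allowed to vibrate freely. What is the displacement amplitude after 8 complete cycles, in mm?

7.09 mm

ζ = c/(2√(km)) = 84.2/(2√(77200 × 19.5)) = 84.2/2454 = 0.03431.
Logarithmic decrement δ = 2πζ/√(1 − ζ²) = 2π × 0.03431/√(1 − 0.00118) = 0.2157.
After n cycles, x_n/x₀ = e^(−nδ), so x_8 = 39.8 × e^(−8 × 0.2157) = 39.8 × 0.1780 = 7.086 mm.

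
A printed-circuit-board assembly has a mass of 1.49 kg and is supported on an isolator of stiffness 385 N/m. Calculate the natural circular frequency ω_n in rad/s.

16.1 rad/s

ω_n = √(k/m) = √(385.0/1.49) = √258.4 = 16.07 rad/s.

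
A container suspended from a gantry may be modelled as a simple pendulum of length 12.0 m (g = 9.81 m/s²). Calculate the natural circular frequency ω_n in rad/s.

0.904 rad/s

For a simple pendulum ω_n = √(g/L) = √(9.81/12.0) = √0.8175 = 0.9042 rad/s.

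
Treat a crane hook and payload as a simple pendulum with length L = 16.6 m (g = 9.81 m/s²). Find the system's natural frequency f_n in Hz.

0.122 Hz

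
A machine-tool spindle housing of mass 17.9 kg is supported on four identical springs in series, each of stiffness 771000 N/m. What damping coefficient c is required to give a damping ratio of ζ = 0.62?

2300 N·s/m

Series springs: 1/k_eq = 4/771000, so k_eq = 771000/4 = 192800 N/m.
c_c = 2√(k_eq·m) = 2√(192800 × 17.9) = 3715 N·s/m.
c = ζ·c_c = 0.62 × 3715 = 2303 N·s/m.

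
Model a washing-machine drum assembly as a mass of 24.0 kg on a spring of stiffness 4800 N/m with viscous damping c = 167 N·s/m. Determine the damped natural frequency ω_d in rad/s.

13.7 rad/s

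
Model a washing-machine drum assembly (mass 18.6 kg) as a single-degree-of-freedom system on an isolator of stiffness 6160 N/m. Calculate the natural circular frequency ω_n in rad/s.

ω_n = √(k/m) = √(6160/18.6) = √331.2 = 18.20 rad/s.

18.2 rad/s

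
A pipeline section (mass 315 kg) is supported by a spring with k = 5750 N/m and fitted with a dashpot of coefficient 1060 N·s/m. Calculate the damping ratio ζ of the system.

0.394

ω_n = √(k/m) = √(5750/315) = 4.272 rad/s.
Critical damping c_c = 2√(k·m) = 2√(5750 × 315) = 2692 N·s/m, so ζ = c/c_c = 1060/2692 = 0.3938.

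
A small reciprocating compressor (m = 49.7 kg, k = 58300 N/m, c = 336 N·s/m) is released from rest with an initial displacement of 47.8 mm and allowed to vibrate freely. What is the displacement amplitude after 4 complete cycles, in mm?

ζ = c/(2√(km)) = 336/(2√(58300 × 49.7)) = 336/3404 = 0.09870.
Logarithmic decrement δ = 2πζ/√(1 − ζ²) = 2π × 0.09870/√(1 − 0.00974) = 0.6232.
After n cycles, x_n/x₀ = e^(−nδ), so x_4 = 47.8 × e^(−4 × 0.6232) = 47.8 × 0.08269 = 3.953 mm.

3.95 mm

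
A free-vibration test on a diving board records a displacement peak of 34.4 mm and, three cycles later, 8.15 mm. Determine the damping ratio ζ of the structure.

0.0762

Logarithmic decrement δ = (1/n)·ln(x₀/x_n) = (1/3)·ln(34.4/8.15) = (1/3)·ln(4.221) = 0.4800.
ζ = δ/√(4π² + δ²) = 0.4800/√(39.48 + 0.230) = 0.4800/6.301 = 0.07617.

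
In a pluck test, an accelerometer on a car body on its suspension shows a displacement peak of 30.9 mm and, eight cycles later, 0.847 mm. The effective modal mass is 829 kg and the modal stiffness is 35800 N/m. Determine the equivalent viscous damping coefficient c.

778 N·s/m

Logarithmic decrement δ = (1/n)·ln(x₀/x_n) = (1/8)·ln(30.9/0.847) = (1/8)·ln(36.48) = 0.4496.
ζ = δ/√(4π² + δ²) = 0.4496/√(39.48 + 0.202) = 0.4496/6.299 = 0.07137.
c = ζ · 2√(km) = 0.07137 × 2√(35800 × 829) = 0.07137 × 10900 = 777.7 N·s/m.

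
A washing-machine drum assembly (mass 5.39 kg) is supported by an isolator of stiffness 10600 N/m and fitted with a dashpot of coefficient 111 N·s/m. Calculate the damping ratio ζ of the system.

0.232

ω_n = √(k/m) = √(10600/5.39) = 44.35 rad/s.
Critical damping c_c = 2√(k·m) = 2√(10600 × 5.39) = 478.1 N·s/m, so ζ = c/c_c = 111/478.1 = 0.2322.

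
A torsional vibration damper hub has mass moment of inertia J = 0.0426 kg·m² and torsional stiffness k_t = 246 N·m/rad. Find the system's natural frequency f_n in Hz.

ω_n = √(k_t/J) = √(246/0.0426) = √5775 = 75.99 rad/s.
f_n = ω_n/(2π) = 75.99/6.283 = 12.09 Hz.

12.1 Hz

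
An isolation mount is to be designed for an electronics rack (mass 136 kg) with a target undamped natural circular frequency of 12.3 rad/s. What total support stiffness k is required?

20600 N/m

k = m·ω_n² = 136 × 12.30² = 136 × 151.3 = 20580 N/m.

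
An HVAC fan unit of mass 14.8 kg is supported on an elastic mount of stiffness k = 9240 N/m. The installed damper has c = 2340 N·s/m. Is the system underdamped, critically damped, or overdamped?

overdamped

c_c = 2√(k·m) = 739.6 N·s/m; ζ = c/c_c = 2340/739.6 = 3.16.
Since ζ > 1 the system is overdamped.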